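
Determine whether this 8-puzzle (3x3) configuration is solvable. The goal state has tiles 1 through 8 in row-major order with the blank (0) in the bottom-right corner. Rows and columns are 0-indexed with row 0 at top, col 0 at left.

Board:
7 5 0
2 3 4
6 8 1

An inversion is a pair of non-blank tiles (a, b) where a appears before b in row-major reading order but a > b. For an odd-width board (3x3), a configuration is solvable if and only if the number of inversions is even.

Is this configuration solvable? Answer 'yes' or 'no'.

Inversions (pairs i<j in row-major order where tile[i] > tile[j] > 0): 15
15 is odd, so the puzzle is not solvable.

Answer: no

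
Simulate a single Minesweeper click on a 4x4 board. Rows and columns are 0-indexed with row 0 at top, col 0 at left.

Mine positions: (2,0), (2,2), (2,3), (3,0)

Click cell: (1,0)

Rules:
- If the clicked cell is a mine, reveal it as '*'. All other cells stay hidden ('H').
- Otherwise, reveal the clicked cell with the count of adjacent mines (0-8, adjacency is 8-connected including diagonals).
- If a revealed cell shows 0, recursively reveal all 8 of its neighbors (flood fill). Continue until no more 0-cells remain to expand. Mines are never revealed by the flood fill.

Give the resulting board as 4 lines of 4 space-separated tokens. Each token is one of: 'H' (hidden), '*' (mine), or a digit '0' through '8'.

H H H H
1 H H H
H H H H
H H H H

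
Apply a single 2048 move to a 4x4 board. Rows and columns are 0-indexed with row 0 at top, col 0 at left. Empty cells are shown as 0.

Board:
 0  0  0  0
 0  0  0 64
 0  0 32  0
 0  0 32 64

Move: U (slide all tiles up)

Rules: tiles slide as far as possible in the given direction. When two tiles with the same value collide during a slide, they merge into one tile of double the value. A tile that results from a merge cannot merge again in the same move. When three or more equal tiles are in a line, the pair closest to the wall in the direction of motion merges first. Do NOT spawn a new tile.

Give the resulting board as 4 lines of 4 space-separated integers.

Slide up:
col 0: [0, 0, 0, 0] -> [0, 0, 0, 0]
col 1: [0, 0, 0, 0] -> [0, 0, 0, 0]
col 2: [0, 0, 32, 32] -> [64, 0, 0, 0]
col 3: [0, 64, 0, 64] -> [128, 0, 0, 0]

Answer:   0   0  64 128
  0   0   0   0
  0   0   0   0
  0   0   0   0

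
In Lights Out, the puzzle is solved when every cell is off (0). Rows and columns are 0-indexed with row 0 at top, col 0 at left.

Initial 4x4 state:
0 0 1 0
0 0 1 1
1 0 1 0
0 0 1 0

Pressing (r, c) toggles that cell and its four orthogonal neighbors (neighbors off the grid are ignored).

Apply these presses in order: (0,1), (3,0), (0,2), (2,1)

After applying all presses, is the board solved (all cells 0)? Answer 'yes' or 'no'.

After press 1 at (0,1):
1 1 0 0
0 1 1 1
1 0 1 0
0 0 1 0

After press 2 at (3,0):
1 1 0 0
0 1 1 1
0 0 1 0
1 1 1 0

After press 3 at (0,2):
1 0 1 1
0 1 0 1
0 0 1 0
1 1 1 0

After press 4 at (2,1):
1 0 1 1
0 0 0 1
1 1 0 0
1 0 1 0

Lights still on: 8

Answer: no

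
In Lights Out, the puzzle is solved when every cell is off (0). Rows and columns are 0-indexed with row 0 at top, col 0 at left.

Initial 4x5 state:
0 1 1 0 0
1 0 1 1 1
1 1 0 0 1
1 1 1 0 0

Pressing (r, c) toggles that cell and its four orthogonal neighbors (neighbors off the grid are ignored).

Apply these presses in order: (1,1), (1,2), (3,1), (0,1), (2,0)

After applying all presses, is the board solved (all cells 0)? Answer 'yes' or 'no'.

After press 1 at (1,1):
0 0 1 0 0
0 1 0 1 1
1 0 0 0 1
1 1 1 0 0

After press 2 at (1,2):
0 0 0 0 0
0 0 1 0 1
1 0 1 0 1
1 1 1 0 0

After press 3 at (3,1):
0 0 0 0 0
0 0 1 0 1
1 1 1 0 1
0 0 0 0 0

After press 4 at (0,1):
1 1 1 0 0
0 1 1 0 1
1 1 1 0 1
0 0 0 0 0

After press 5 at (2,0):
1 1 1 0 0
1 1 1 0 1
0 0 1 0 1
1 0 0 0 0

Lights still on: 10

Answer: no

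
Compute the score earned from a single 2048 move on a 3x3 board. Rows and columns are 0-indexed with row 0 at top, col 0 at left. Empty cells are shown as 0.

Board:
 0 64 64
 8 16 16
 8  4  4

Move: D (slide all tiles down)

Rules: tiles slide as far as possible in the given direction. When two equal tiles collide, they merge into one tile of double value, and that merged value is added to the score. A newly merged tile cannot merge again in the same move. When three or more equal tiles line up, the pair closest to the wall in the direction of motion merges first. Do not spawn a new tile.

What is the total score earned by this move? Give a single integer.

Answer: 16

Derivation:
Slide down:
col 0: [0, 8, 8] -> [0, 0, 16]  score +16 (running 16)
col 1: [64, 16, 4] -> [64, 16, 4]  score +0 (running 16)
col 2: [64, 16, 4] -> [64, 16, 4]  score +0 (running 16)
Board after move:
 0 64 64
 0 16 16
16  4  4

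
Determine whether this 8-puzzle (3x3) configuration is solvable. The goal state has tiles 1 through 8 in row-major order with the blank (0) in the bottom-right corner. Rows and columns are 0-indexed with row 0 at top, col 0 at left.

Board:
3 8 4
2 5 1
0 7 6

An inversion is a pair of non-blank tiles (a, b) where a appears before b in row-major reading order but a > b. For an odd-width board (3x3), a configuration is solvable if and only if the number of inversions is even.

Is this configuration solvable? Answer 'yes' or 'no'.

Inversions (pairs i<j in row-major order where tile[i] > tile[j] > 0): 13
13 is odd, so the puzzle is not solvable.

Answer: no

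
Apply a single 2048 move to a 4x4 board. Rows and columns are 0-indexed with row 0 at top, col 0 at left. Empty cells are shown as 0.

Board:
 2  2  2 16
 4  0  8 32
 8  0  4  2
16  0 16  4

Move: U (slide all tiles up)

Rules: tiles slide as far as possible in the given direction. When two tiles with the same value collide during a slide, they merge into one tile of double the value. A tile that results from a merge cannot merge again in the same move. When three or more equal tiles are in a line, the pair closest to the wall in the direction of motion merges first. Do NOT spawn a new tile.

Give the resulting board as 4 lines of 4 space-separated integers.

Slide up:
col 0: [2, 4, 8, 16] -> [2, 4, 8, 16]
col 1: [2, 0, 0, 0] -> [2, 0, 0, 0]
col 2: [2, 8, 4, 16] -> [2, 8, 4, 16]
col 3: [16, 32, 2, 4] -> [16, 32, 2, 4]

Answer:  2  2  2 16
 4  0  8 32
 8  0  4  2
16  0 16  4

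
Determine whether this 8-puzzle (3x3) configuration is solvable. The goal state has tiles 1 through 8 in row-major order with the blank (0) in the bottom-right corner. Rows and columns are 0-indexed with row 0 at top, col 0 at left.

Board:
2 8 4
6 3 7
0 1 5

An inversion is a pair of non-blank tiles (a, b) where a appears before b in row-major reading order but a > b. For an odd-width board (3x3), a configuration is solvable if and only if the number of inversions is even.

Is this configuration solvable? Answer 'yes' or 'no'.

Inversions (pairs i<j in row-major order where tile[i] > tile[j] > 0): 15
15 is odd, so the puzzle is not solvable.

Answer: no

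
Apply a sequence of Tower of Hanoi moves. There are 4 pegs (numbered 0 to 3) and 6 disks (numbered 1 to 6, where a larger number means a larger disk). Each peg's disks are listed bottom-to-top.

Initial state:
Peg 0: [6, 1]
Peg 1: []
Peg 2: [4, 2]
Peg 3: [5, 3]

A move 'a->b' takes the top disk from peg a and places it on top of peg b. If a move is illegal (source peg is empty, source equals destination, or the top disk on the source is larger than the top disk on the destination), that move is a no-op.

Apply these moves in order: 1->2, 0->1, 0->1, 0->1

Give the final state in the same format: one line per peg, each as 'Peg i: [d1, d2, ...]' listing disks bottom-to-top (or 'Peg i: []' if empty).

Answer: Peg 0: [6]
Peg 1: [1]
Peg 2: [4, 2]
Peg 3: [5, 3]

Derivation:
After move 1 (1->2):
Peg 0: [6, 1]
Peg 1: []
Peg 2: [4, 2]
Peg 3: [5, 3]

After move 2 (0->1):
Peg 0: [6]
Peg 1: [1]
Peg 2: [4, 2]
Peg 3: [5, 3]

After move 3 (0->1):
Peg 0: [6]
Peg 1: [1]
Peg 2: [4, 2]
Peg 3: [5, 3]

After move 4 (0->1):
Peg 0: [6]
Peg 1: [1]
Peg 2: [4, 2]
Peg 3: [5, 3]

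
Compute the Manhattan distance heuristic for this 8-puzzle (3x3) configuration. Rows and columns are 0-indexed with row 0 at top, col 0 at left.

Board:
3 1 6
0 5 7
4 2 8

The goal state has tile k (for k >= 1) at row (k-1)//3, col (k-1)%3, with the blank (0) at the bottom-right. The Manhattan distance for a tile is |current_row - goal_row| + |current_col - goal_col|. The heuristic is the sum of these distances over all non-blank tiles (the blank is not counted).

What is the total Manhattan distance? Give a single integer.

Tile 3: (0,0)->(0,2) = 2
Tile 1: (0,1)->(0,0) = 1
Tile 6: (0,2)->(1,2) = 1
Tile 5: (1,1)->(1,1) = 0
Tile 7: (1,2)->(2,0) = 3
Tile 4: (2,0)->(1,0) = 1
Tile 2: (2,1)->(0,1) = 2
Tile 8: (2,2)->(2,1) = 1
Sum: 2 + 1 + 1 + 0 + 3 + 1 + 2 + 1 = 11

Answer: 11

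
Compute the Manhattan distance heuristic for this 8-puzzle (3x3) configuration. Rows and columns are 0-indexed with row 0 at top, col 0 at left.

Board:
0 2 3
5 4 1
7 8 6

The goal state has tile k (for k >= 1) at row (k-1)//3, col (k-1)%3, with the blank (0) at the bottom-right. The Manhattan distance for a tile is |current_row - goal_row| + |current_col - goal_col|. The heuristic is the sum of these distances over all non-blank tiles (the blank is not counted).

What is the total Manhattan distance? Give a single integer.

Tile 2: (0,1)->(0,1) = 0
Tile 3: (0,2)->(0,2) = 0
Tile 5: (1,0)->(1,1) = 1
Tile 4: (1,1)->(1,0) = 1
Tile 1: (1,2)->(0,0) = 3
Tile 7: (2,0)->(2,0) = 0
Tile 8: (2,1)->(2,1) = 0
Tile 6: (2,2)->(1,2) = 1
Sum: 0 + 0 + 1 + 1 + 3 + 0 + 0 + 1 = 6

Answer: 6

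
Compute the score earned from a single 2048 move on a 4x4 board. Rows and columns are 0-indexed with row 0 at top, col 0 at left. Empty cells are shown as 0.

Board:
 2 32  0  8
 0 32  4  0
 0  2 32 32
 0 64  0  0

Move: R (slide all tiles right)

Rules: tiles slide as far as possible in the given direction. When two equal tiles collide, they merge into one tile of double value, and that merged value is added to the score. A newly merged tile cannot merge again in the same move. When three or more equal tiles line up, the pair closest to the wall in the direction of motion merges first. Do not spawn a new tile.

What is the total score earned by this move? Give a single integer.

Slide right:
row 0: [2, 32, 0, 8] -> [0, 2, 32, 8]  score +0 (running 0)
row 1: [0, 32, 4, 0] -> [0, 0, 32, 4]  score +0 (running 0)
row 2: [0, 2, 32, 32] -> [0, 0, 2, 64]  score +64 (running 64)
row 3: [0, 64, 0, 0] -> [0, 0, 0, 64]  score +0 (running 64)
Board after move:
 0  2 32  8
 0  0 32  4
 0  0  2 64
 0  0  0 64

Answer: 64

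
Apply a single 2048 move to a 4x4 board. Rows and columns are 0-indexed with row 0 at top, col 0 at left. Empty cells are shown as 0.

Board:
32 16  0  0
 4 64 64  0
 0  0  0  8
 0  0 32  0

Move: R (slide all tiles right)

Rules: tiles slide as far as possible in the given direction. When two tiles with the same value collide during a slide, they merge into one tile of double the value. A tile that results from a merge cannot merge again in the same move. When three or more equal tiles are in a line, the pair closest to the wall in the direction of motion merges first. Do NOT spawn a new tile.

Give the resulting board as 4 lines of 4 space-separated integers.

Answer:   0   0  32  16
  0   0   4 128
  0   0   0   8
  0   0   0  32

Derivation:
Slide right:
row 0: [32, 16, 0, 0] -> [0, 0, 32, 16]
row 1: [4, 64, 64, 0] -> [0, 0, 4, 128]
row 2: [0, 0, 0, 8] -> [0, 0, 0, 8]
row 3: [0, 0, 32, 0] -> [0, 0, 0, 32]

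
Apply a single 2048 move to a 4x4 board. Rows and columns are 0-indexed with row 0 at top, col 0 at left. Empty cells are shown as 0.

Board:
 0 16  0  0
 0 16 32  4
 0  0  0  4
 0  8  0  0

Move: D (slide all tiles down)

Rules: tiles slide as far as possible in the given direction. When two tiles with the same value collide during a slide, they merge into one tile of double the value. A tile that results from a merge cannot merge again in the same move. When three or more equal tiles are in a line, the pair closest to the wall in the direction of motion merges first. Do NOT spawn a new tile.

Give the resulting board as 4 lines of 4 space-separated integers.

Slide down:
col 0: [0, 0, 0, 0] -> [0, 0, 0, 0]
col 1: [16, 16, 0, 8] -> [0, 0, 32, 8]
col 2: [0, 32, 0, 0] -> [0, 0, 0, 32]
col 3: [0, 4, 4, 0] -> [0, 0, 0, 8]

Answer:  0  0  0  0
 0  0  0  0
 0 32  0  0
 0  8 32  8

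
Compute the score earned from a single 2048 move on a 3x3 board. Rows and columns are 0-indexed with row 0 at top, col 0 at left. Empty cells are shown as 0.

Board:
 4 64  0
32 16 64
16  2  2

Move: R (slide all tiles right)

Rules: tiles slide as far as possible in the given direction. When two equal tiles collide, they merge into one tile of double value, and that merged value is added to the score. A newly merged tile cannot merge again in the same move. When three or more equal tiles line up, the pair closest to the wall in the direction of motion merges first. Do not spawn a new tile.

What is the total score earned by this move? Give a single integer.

Slide right:
row 0: [4, 64, 0] -> [0, 4, 64]  score +0 (running 0)
row 1: [32, 16, 64] -> [32, 16, 64]  score +0 (running 0)
row 2: [16, 2, 2] -> [0, 16, 4]  score +4 (running 4)
Board after move:
 0  4 64
32 16 64
 0 16  4

Answer: 4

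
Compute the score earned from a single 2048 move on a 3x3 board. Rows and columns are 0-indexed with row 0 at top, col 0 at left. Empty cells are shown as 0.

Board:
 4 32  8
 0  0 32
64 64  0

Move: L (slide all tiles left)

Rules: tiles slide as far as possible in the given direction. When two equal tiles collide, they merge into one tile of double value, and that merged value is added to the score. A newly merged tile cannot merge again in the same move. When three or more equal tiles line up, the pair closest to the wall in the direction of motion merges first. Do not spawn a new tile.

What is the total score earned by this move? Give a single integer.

Answer: 128

Derivation:
Slide left:
row 0: [4, 32, 8] -> [4, 32, 8]  score +0 (running 0)
row 1: [0, 0, 32] -> [32, 0, 0]  score +0 (running 0)
row 2: [64, 64, 0] -> [128, 0, 0]  score +128 (running 128)
Board after move:
  4  32   8
 32   0   0
128   0   0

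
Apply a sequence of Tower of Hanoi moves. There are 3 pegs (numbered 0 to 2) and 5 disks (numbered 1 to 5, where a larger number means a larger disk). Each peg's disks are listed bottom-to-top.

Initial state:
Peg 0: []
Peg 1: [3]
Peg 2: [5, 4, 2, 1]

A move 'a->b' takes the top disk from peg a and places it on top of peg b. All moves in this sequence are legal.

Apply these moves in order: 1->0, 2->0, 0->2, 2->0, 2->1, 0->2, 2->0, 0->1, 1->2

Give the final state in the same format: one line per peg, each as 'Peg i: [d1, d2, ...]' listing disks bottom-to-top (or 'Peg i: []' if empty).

Answer: Peg 0: [3]
Peg 1: [2]
Peg 2: [5, 4, 1]

Derivation:
After move 1 (1->0):
Peg 0: [3]
Peg 1: []
Peg 2: [5, 4, 2, 1]

After move 2 (2->0):
Peg 0: [3, 1]
Peg 1: []
Peg 2: [5, 4, 2]

After move 3 (0->2):
Peg 0: [3]
Peg 1: []
Peg 2: [5, 4, 2, 1]

After move 4 (2->0):
Peg 0: [3, 1]
Peg 1: []
Peg 2: [5, 4, 2]

After move 5 (2->1):
Peg 0: [3, 1]
Peg 1: [2]
Peg 2: [5, 4]

After move 6 (0->2):
Peg 0: [3]
Peg 1: [2]
Peg 2: [5, 4, 1]

After move 7 (2->0):
Peg 0: [3, 1]
Peg 1: [2]
Peg 2: [5, 4]

After move 8 (0->1):
Peg 0: [3]
Peg 1: [2, 1]
Peg 2: [5, 4]

After move 9 (1->2):
Peg 0: [3]
Peg 1: [2]
Peg 2: [5, 4, 1]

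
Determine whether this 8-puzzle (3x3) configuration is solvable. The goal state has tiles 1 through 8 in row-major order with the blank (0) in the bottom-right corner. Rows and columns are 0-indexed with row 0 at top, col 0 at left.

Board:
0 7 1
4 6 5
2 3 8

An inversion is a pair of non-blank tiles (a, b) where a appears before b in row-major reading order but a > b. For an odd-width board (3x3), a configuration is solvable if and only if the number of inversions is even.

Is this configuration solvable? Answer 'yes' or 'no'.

Answer: no

Derivation:
Inversions (pairs i<j in row-major order where tile[i] > tile[j] > 0): 13
13 is odd, so the puzzle is not solvable.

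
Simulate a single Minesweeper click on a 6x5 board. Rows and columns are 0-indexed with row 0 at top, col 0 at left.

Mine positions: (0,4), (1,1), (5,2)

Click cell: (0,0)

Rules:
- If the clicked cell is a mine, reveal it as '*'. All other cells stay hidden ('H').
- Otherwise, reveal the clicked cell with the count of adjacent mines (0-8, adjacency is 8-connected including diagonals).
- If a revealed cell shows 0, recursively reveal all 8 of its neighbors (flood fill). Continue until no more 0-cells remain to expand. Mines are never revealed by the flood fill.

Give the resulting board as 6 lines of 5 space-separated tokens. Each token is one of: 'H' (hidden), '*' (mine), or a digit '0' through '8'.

1 H H H H
H H H H H
H H H H H
H H H H H
H H H H H
H H H H H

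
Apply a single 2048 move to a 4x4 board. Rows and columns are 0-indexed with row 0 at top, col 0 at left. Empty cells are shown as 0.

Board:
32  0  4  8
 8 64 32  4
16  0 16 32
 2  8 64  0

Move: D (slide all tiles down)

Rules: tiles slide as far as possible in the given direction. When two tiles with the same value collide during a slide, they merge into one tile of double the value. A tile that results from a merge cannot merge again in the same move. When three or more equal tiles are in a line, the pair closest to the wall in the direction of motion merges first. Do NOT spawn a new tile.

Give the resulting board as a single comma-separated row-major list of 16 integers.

Answer: 32, 0, 4, 0, 8, 0, 32, 8, 16, 64, 16, 4, 2, 8, 64, 32

Derivation:
Slide down:
col 0: [32, 8, 16, 2] -> [32, 8, 16, 2]
col 1: [0, 64, 0, 8] -> [0, 0, 64, 8]
col 2: [4, 32, 16, 64] -> [4, 32, 16, 64]
col 3: [8, 4, 32, 0] -> [0, 8, 4, 32]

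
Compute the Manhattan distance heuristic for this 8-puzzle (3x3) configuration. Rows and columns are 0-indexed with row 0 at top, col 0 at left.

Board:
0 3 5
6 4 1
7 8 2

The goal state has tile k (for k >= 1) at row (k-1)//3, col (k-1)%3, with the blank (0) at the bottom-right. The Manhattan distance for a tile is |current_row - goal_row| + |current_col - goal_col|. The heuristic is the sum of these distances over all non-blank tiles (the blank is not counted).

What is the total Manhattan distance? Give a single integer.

Answer: 12

Derivation:
Tile 3: (0,1)->(0,2) = 1
Tile 5: (0,2)->(1,1) = 2
Tile 6: (1,0)->(1,2) = 2
Tile 4: (1,1)->(1,0) = 1
Tile 1: (1,2)->(0,0) = 3
Tile 7: (2,0)->(2,0) = 0
Tile 8: (2,1)->(2,1) = 0
Tile 2: (2,2)->(0,1) = 3
Sum: 1 + 2 + 2 + 1 + 3 + 0 + 0 + 3 = 12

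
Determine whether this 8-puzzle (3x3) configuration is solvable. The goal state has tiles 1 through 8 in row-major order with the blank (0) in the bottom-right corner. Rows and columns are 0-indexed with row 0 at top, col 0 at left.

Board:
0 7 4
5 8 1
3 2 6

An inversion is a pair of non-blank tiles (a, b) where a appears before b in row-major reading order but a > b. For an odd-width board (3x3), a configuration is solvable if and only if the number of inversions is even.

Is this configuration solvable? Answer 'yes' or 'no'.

Inversions (pairs i<j in row-major order where tile[i] > tile[j] > 0): 17
17 is odd, so the puzzle is not solvable.

Answer: no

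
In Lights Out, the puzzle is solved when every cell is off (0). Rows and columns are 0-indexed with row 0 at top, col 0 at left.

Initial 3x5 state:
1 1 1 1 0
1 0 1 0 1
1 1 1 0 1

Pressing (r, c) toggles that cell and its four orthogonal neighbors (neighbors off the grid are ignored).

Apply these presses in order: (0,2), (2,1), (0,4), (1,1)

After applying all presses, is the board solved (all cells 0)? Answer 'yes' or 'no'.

Answer: no

Derivation:
After press 1 at (0,2):
1 0 0 0 0
1 0 0 0 1
1 1 1 0 1

After press 2 at (2,1):
1 0 0 0 0
1 1 0 0 1
0 0 0 0 1

After press 3 at (0,4):
1 0 0 1 1
1 1 0 0 0
0 0 0 0 1

After press 4 at (1,1):
1 1 0 1 1
0 0 1 0 0
0 1 0 0 1

Lights still on: 7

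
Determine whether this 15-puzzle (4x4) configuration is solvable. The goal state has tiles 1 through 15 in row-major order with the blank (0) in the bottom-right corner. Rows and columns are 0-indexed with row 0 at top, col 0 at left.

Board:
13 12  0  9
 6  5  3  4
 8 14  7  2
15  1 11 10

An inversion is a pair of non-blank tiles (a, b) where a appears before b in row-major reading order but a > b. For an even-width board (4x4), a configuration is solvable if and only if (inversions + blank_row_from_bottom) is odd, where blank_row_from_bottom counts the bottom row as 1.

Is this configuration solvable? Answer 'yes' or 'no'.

Answer: yes

Derivation:
Inversions: 59
Blank is in row 0 (0-indexed from top), which is row 4 counting from the bottom (bottom = 1).
59 + 4 = 63, which is odd, so the puzzle is solvable.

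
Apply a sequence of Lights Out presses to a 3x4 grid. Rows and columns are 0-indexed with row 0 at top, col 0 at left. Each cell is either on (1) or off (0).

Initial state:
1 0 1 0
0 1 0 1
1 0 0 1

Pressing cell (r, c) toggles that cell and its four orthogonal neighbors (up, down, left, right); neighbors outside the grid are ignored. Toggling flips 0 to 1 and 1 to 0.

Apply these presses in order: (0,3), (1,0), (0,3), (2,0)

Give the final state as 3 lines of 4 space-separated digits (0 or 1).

After press 1 at (0,3):
1 0 0 1
0 1 0 0
1 0 0 1

After press 2 at (1,0):
0 0 0 1
1 0 0 0
0 0 0 1

After press 3 at (0,3):
0 0 1 0
1 0 0 1
0 0 0 1

After press 4 at (2,0):
0 0 1 0
0 0 0 1
1 1 0 1

Answer: 0 0 1 0
0 0 0 1
1 1 0 1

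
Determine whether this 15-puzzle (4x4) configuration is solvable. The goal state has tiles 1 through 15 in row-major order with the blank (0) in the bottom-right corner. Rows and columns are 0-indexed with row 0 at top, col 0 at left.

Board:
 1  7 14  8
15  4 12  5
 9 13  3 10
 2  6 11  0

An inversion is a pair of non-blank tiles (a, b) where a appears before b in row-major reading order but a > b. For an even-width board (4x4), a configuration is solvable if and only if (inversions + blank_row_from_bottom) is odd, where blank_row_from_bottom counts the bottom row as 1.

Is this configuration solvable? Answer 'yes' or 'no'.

Answer: no

Derivation:
Inversions: 53
Blank is in row 3 (0-indexed from top), which is row 1 counting from the bottom (bottom = 1).
53 + 1 = 54, which is even, so the puzzle is not solvable.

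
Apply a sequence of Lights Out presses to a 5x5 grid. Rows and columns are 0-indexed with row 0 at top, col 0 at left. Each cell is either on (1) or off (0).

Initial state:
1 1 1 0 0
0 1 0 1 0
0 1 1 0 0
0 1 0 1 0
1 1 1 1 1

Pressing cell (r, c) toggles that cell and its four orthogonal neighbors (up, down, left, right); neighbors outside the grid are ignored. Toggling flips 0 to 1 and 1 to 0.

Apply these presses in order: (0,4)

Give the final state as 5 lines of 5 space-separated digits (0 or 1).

Answer: 1 1 1 1 1
0 1 0 1 1
0 1 1 0 0
0 1 0 1 0
1 1 1 1 1

Derivation:
After press 1 at (0,4):
1 1 1 1 1
0 1 0 1 1
0 1 1 0 0
0 1 0 1 0
1 1 1 1 1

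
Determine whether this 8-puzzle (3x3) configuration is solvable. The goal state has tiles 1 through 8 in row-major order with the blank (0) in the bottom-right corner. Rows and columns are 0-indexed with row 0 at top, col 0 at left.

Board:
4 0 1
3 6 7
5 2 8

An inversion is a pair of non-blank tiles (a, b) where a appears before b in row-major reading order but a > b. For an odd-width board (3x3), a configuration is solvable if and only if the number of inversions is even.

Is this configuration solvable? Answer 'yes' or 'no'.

Inversions (pairs i<j in row-major order where tile[i] > tile[j] > 0): 9
9 is odd, so the puzzle is not solvable.

Answer: no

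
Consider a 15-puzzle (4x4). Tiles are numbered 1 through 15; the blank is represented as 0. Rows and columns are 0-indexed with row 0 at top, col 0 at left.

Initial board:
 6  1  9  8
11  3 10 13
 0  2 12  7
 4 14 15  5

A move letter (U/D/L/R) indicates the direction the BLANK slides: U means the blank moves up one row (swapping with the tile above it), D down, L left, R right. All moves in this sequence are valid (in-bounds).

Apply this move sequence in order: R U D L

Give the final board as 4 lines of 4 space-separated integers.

After move 1 (R):
 6  1  9  8
11  3 10 13
 2  0 12  7
 4 14 15  5

After move 2 (U):
 6  1  9  8
11  0 10 13
 2  3 12  7
 4 14 15  5

After move 3 (D):
 6  1  9  8
11  3 10 13
 2  0 12  7
 4 14 15  5

After move 4 (L):
 6  1  9  8
11  3 10 13
 0  2 12  7
 4 14 15  5

Answer:  6  1  9  8
11  3 10 13
 0  2 12  7
 4 14 15  5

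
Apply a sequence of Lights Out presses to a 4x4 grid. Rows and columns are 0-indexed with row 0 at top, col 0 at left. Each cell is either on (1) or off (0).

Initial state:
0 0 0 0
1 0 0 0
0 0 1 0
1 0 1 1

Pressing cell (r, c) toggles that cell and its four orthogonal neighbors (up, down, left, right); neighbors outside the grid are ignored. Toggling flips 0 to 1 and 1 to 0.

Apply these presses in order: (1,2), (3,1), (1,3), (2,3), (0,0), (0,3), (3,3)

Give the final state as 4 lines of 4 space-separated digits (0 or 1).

After press 1 at (1,2):
0 0 1 0
1 1 1 1
0 0 0 0
1 0 1 1

After press 2 at (3,1):
0 0 1 0
1 1 1 1
0 1 0 0
0 1 0 1

After press 3 at (1,3):
0 0 1 1
1 1 0 0
0 1 0 1
0 1 0 1

After press 4 at (2,3):
0 0 1 1
1 1 0 1
0 1 1 0
0 1 0 0

After press 5 at (0,0):
1 1 1 1
0 1 0 1
0 1 1 0
0 1 0 0

After press 6 at (0,3):
1 1 0 0
0 1 0 0
0 1 1 0
0 1 0 0

After press 7 at (3,3):
1 1 0 0
0 1 0 0
0 1 1 1
0 1 1 1

Answer: 1 1 0 0
0 1 0 0
0 1 1 1
0 1 1 1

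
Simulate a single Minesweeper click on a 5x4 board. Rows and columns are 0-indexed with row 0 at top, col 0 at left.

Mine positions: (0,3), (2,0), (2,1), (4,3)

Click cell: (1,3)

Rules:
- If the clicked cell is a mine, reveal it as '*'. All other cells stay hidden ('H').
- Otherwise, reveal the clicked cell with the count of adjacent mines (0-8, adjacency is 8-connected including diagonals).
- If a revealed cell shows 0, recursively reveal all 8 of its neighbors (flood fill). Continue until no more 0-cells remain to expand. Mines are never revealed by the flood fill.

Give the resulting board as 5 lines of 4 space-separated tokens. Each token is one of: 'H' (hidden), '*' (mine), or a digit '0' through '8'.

H H H H
H H H 1
H H H H
H H H H
H H H H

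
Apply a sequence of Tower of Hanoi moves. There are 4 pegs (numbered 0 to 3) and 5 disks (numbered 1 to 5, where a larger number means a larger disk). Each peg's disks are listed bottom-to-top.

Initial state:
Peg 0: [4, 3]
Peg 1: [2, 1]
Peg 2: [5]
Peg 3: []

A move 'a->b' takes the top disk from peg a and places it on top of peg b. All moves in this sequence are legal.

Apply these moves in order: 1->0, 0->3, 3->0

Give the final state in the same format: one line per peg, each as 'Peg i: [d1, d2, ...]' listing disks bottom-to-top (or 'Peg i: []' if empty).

After move 1 (1->0):
Peg 0: [4, 3, 1]
Peg 1: [2]
Peg 2: [5]
Peg 3: []

After move 2 (0->3):
Peg 0: [4, 3]
Peg 1: [2]
Peg 2: [5]
Peg 3: [1]

After move 3 (3->0):
Peg 0: [4, 3, 1]
Peg 1: [2]
Peg 2: [5]
Peg 3: []

Answer: Peg 0: [4, 3, 1]
Peg 1: [2]
Peg 2: [5]
Peg 3: []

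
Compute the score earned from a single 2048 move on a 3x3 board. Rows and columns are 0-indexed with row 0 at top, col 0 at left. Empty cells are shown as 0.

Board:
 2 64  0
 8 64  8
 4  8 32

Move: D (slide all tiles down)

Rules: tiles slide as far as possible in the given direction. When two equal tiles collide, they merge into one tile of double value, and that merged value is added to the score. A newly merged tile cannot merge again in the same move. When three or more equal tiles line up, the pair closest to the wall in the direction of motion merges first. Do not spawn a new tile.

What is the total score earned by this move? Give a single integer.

Slide down:
col 0: [2, 8, 4] -> [2, 8, 4]  score +0 (running 0)
col 1: [64, 64, 8] -> [0, 128, 8]  score +128 (running 128)
col 2: [0, 8, 32] -> [0, 8, 32]  score +0 (running 128)
Board after move:
  2   0   0
  8 128   8
  4   8  32

Answer: 128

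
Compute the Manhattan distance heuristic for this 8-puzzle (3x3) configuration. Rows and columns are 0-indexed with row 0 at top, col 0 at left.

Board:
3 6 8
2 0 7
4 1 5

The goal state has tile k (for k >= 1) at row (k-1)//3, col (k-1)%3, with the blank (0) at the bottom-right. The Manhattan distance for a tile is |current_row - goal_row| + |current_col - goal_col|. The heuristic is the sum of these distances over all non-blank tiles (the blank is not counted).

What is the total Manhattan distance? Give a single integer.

Tile 3: at (0,0), goal (0,2), distance |0-0|+|0-2| = 2
Tile 6: at (0,1), goal (1,2), distance |0-1|+|1-2| = 2
Tile 8: at (0,2), goal (2,1), distance |0-2|+|2-1| = 3
Tile 2: at (1,0), goal (0,1), distance |1-0|+|0-1| = 2
Tile 7: at (1,2), goal (2,0), distance |1-2|+|2-0| = 3
Tile 4: at (2,0), goal (1,0), distance |2-1|+|0-0| = 1
Tile 1: at (2,1), goal (0,0), distance |2-0|+|1-0| = 3
Tile 5: at (2,2), goal (1,1), distance |2-1|+|2-1| = 2
Sum: 2 + 2 + 3 + 2 + 3 + 1 + 3 + 2 = 18

Answer: 18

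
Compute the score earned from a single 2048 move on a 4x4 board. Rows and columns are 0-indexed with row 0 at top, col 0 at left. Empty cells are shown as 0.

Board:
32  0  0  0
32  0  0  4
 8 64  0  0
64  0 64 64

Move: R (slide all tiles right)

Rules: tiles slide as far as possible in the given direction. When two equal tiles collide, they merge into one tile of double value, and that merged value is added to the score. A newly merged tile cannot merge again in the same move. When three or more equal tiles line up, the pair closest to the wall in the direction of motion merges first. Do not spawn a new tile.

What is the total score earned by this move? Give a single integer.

Slide right:
row 0: [32, 0, 0, 0] -> [0, 0, 0, 32]  score +0 (running 0)
row 1: [32, 0, 0, 4] -> [0, 0, 32, 4]  score +0 (running 0)
row 2: [8, 64, 0, 0] -> [0, 0, 8, 64]  score +0 (running 0)
row 3: [64, 0, 64, 64] -> [0, 0, 64, 128]  score +128 (running 128)
Board after move:
  0   0   0  32
  0   0  32   4
  0   0   8  64
  0   0  64 128

Answer: 128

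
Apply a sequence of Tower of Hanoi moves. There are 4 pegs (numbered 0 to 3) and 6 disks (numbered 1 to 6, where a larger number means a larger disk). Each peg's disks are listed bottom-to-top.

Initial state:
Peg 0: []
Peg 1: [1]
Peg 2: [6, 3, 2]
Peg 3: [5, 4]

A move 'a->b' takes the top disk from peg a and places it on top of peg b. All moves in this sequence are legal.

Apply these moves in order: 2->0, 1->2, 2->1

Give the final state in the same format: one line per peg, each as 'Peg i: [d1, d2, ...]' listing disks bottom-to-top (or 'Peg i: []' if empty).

After move 1 (2->0):
Peg 0: [2]
Peg 1: [1]
Peg 2: [6, 3]
Peg 3: [5, 4]

After move 2 (1->2):
Peg 0: [2]
Peg 1: []
Peg 2: [6, 3, 1]
Peg 3: [5, 4]

After move 3 (2->1):
Peg 0: [2]
Peg 1: [1]
Peg 2: [6, 3]
Peg 3: [5, 4]

Answer: Peg 0: [2]
Peg 1: [1]
Peg 2: [6, 3]
Peg 3: [5, 4]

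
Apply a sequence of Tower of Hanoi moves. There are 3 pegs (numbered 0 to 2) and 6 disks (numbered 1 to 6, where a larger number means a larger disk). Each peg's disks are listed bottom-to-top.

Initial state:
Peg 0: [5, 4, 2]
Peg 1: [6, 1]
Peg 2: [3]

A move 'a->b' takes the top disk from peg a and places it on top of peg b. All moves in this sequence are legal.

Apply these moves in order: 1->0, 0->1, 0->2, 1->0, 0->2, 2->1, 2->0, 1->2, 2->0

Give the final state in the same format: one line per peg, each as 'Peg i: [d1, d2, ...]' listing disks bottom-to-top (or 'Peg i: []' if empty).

Answer: Peg 0: [5, 4, 2, 1]
Peg 1: [6]
Peg 2: [3]

Derivation:
After move 1 (1->0):
Peg 0: [5, 4, 2, 1]
Peg 1: [6]
Peg 2: [3]

After move 2 (0->1):
Peg 0: [5, 4, 2]
Peg 1: [6, 1]
Peg 2: [3]

After move 3 (0->2):
Peg 0: [5, 4]
Peg 1: [6, 1]
Peg 2: [3, 2]

After move 4 (1->0):
Peg 0: [5, 4, 1]
Peg 1: [6]
Peg 2: [3, 2]

After move 5 (0->2):
Peg 0: [5, 4]
Peg 1: [6]
Peg 2: [3, 2, 1]

After move 6 (2->1):
Peg 0: [5, 4]
Peg 1: [6, 1]
Peg 2: [3, 2]

After move 7 (2->0):
Peg 0: [5, 4, 2]
Peg 1: [6, 1]
Peg 2: [3]

After move 8 (1->2):
Peg 0: [5, 4, 2]
Peg 1: [6]
Peg 2: [3, 1]

After move 9 (2->0):
Peg 0: [5, 4, 2, 1]
Peg 1: [6]
Peg 2: [3]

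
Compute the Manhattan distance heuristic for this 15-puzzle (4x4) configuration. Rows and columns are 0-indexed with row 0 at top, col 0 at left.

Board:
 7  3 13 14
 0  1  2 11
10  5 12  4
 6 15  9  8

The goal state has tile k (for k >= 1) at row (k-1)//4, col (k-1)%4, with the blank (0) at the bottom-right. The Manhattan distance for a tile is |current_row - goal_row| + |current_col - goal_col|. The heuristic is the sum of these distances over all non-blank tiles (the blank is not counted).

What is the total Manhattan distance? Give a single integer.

Answer: 35

Derivation:
Tile 7: at (0,0), goal (1,2), distance |0-1|+|0-2| = 3
Tile 3: at (0,1), goal (0,2), distance |0-0|+|1-2| = 1
Tile 13: at (0,2), goal (3,0), distance |0-3|+|2-0| = 5
Tile 14: at (0,3), goal (3,1), distance |0-3|+|3-1| = 5
Tile 1: at (1,1), goal (0,0), distance |1-0|+|1-0| = 2
Tile 2: at (1,2), goal (0,1), distance |1-0|+|2-1| = 2
Tile 11: at (1,3), goal (2,2), distance |1-2|+|3-2| = 2
Tile 10: at (2,0), goal (2,1), distance |2-2|+|0-1| = 1
Tile 5: at (2,1), goal (1,0), distance |2-1|+|1-0| = 2
Tile 12: at (2,2), goal (2,3), distance |2-2|+|2-3| = 1
Tile 4: at (2,3), goal (0,3), distance |2-0|+|3-3| = 2
Tile 6: at (3,0), goal (1,1), distance |3-1|+|0-1| = 3
Tile 15: at (3,1), goal (3,2), distance |3-3|+|1-2| = 1
Tile 9: at (3,2), goal (2,0), distance |3-2|+|2-0| = 3
Tile 8: at (3,3), goal (1,3), distance |3-1|+|3-3| = 2
Sum: 3 + 1 + 5 + 5 + 2 + 2 + 2 + 1 + 2 + 1 + 2 + 3 + 1 + 3 + 2 = 35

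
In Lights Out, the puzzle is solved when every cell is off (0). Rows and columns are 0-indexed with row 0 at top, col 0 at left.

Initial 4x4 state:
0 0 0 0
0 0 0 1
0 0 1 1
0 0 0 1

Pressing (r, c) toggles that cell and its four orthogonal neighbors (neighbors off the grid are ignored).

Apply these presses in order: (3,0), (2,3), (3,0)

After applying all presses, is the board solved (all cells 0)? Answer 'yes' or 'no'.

After press 1 at (3,0):
0 0 0 0
0 0 0 1
1 0 1 1
1 1 0 1

After press 2 at (2,3):
0 0 0 0
0 0 0 0
1 0 0 0
1 1 0 0

After press 3 at (3,0):
0 0 0 0
0 0 0 0
0 0 0 0
0 0 0 0

Lights still on: 0

Answer: yes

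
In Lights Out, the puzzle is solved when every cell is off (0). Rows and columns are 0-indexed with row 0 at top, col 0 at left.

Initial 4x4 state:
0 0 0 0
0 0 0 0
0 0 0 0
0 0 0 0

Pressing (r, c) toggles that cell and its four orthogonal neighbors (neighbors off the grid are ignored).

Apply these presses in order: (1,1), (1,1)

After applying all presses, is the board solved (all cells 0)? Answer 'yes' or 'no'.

Answer: yes

Derivation:
After press 1 at (1,1):
0 1 0 0
1 1 1 0
0 1 0 0
0 0 0 0

After press 2 at (1,1):
0 0 0 0
0 0 0 0
0 0 0 0
0 0 0 0

Lights still on: 0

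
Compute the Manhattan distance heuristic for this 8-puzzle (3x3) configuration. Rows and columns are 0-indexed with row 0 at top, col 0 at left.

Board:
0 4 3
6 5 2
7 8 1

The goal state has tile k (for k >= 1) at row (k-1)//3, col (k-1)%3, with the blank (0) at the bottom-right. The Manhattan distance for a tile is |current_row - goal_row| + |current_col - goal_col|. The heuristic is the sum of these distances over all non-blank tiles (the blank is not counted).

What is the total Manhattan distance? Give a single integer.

Answer: 10

Derivation:
Tile 4: at (0,1), goal (1,0), distance |0-1|+|1-0| = 2
Tile 3: at (0,2), goal (0,2), distance |0-0|+|2-2| = 0
Tile 6: at (1,0), goal (1,2), distance |1-1|+|0-2| = 2
Tile 5: at (1,1), goal (1,1), distance |1-1|+|1-1| = 0
Tile 2: at (1,2), goal (0,1), distance |1-0|+|2-1| = 2
Tile 7: at (2,0), goal (2,0), distance |2-2|+|0-0| = 0
Tile 8: at (2,1), goal (2,1), distance |2-2|+|1-1| = 0
Tile 1: at (2,2), goal (0,0), distance |2-0|+|2-0| = 4
Sum: 2 + 0 + 2 + 0 + 2 + 0 + 0 + 4 = 10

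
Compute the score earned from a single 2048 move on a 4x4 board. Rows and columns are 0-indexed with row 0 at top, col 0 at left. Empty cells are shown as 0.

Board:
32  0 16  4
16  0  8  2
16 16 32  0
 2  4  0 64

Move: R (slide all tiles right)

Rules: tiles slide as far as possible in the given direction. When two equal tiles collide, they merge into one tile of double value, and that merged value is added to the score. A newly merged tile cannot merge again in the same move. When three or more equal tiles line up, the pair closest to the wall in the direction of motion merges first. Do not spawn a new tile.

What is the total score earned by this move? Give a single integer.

Answer: 32

Derivation:
Slide right:
row 0: [32, 0, 16, 4] -> [0, 32, 16, 4]  score +0 (running 0)
row 1: [16, 0, 8, 2] -> [0, 16, 8, 2]  score +0 (running 0)
row 2: [16, 16, 32, 0] -> [0, 0, 32, 32]  score +32 (running 32)
row 3: [2, 4, 0, 64] -> [0, 2, 4, 64]  score +0 (running 32)
Board after move:
 0 32 16  4
 0 16  8  2
 0  0 32 32
 0  2  4 64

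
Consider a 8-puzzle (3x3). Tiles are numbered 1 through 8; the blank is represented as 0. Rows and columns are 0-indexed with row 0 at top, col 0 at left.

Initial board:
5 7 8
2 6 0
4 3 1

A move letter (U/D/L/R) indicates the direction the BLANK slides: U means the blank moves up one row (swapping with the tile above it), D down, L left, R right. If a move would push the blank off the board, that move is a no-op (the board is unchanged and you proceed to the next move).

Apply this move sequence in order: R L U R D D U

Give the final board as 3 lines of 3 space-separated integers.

Answer: 5 8 6
2 7 0
4 3 1

Derivation:
After move 1 (R):
5 7 8
2 6 0
4 3 1

After move 2 (L):
5 7 8
2 0 6
4 3 1

After move 3 (U):
5 0 8
2 7 6
4 3 1

After move 4 (R):
5 8 0
2 7 6
4 3 1

After move 5 (D):
5 8 6
2 7 0
4 3 1

After move 6 (D):
5 8 6
2 7 1
4 3 0

After move 7 (U):
5 8 6
2 7 0
4 3 1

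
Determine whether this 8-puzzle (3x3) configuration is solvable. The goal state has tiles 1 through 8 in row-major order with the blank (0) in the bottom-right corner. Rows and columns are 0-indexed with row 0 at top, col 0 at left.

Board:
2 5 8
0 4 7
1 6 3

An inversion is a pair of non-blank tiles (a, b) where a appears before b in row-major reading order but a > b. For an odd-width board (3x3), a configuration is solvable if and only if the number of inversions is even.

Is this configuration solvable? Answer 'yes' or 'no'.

Inversions (pairs i<j in row-major order where tile[i] > tile[j] > 0): 15
15 is odd, so the puzzle is not solvable.

Answer: no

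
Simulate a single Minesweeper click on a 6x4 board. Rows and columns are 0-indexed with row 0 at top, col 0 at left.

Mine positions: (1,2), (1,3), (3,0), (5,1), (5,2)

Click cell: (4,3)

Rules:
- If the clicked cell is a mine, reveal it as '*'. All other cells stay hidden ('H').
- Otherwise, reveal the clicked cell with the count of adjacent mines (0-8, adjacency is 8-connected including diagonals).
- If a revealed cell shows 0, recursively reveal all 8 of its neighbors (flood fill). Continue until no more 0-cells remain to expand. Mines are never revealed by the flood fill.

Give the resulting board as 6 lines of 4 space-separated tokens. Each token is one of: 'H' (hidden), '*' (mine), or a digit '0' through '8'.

H H H H
H H H H
H H H H
H H H H
H H H 1
H H H H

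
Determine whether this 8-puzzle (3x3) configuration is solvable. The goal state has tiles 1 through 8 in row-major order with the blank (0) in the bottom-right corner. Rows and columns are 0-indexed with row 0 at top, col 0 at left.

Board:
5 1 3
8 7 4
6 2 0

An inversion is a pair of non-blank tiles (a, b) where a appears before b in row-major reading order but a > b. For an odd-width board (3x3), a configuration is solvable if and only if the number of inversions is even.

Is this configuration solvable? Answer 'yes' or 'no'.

Answer: yes

Derivation:
Inversions (pairs i<j in row-major order where tile[i] > tile[j] > 0): 14
14 is even, so the puzzle is solvable.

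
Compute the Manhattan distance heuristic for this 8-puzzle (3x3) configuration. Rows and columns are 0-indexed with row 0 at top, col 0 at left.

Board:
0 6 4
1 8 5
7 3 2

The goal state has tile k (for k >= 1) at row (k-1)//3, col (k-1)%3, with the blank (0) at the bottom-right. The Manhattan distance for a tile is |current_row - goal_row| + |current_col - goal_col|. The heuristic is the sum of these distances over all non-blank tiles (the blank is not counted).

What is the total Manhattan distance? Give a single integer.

Answer: 14

Derivation:
Tile 6: (0,1)->(1,2) = 2
Tile 4: (0,2)->(1,0) = 3
Tile 1: (1,0)->(0,0) = 1
Tile 8: (1,1)->(2,1) = 1
Tile 5: (1,2)->(1,1) = 1
Tile 7: (2,0)->(2,0) = 0
Tile 3: (2,1)->(0,2) = 3
Tile 2: (2,2)->(0,1) = 3
Sum: 2 + 3 + 1 + 1 + 1 + 0 + 3 + 3 = 14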